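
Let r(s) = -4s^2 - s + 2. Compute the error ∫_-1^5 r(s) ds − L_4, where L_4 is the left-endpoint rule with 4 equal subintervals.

-67.5

Exact integral: ∫_-1^5 r(s) ds = -168.
L_4 = -100.5.
Error = -168 − (-100.5) = -67.5.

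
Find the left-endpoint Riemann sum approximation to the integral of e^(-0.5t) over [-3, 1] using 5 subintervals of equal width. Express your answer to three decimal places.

9.403

Δt = (1 − (-3))/5 = 0.8.
Left endpoints: -3, -2.2, -1.4, -0.6, 0.2.
f(-3) ≈ 4.482, f(-2.2) ≈ 3.004, f(-1.4) ≈ 2.014, f(-0.6) ≈ 1.350, f(0.2) ≈ 0.905.
Sum = Δt · [f(-3) + f(-2.2) + f(-1.4) + f(-0.6) + f(0.2)].
Sum ≈ 9.403.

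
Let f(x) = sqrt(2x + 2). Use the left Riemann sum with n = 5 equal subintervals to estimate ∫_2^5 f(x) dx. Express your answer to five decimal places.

8.64946

Δx = (5 − 2)/5 = 0.6.
Left endpoints: 2, 2.6, 3.2, 3.8, 4.4.
f(2) ≈ 2.44949, f(2.6) ≈ 2.68328, f(3.2) ≈ 2.89828, f(3.8) ≈ 3.09839, f(4.4) ≈ 3.28634.
Sum = Δx · [f(2) + f(2.6) + f(3.2) + f(3.8) + f(4.4)].
Sum ≈ 8.64946.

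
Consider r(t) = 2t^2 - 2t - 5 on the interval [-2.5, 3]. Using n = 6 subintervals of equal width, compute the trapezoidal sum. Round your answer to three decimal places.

-0.293

Δt = (3 − (-2.5))/6 = 11/12.
r(-2.5) = 12.5, r(-19/12) = 229/72, r(-2/3) = -25/9, r(0.25) = -5.375, r(7/6) = -83/18, r(25/12) = -35/72, r(3) = 7.
T_6 = (Δt/2)·[r(t_0) + 2r(t_1) + ... + 2r(t_{5}) + r(t_6)].
Sum ≈ -0.293.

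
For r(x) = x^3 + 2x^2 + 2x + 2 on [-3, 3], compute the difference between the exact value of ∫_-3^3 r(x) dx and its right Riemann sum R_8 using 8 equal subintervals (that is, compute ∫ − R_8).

-25.875

Exact integral: ∫_-3^3 r(x) dx = 48.
R_8 = 73.875.
Error = 48 − 73.875 = -25.875.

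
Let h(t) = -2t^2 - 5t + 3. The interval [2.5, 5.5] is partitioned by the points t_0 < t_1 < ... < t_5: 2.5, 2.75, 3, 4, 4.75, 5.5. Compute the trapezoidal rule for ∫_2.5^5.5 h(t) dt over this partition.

-152.125

Subinterval widths: 0.25, 0.25, 1, 0.75, 0.75.
h(2.5) = -22, h(2.75) = -25.875, h(3) = -30, h(4) = -49, h(4.75) = -65.875, h(5.5) = -85.
On each subinterval the trapezoid contributes (Δt_i/2)·[h(t_{i-1}) + h(t_i)].
Sum = -152.125.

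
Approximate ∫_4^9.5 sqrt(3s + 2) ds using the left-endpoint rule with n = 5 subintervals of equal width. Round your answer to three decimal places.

Δs = (9.5 − 4)/5 = 1.1.
Left endpoints: 4, 5.1, 6.2, 7.3, 8.4.
f(4) ≈ 3.742, f(5.1) ≈ 4.159, f(6.2) ≈ 4.539, f(7.3) ≈ 4.889, f(8.4) ≈ 5.215.
Sum = Δs · [f(4) + f(5.1) + f(6.2) + f(7.3) + f(8.4)].
Sum ≈ 24.798.

24.798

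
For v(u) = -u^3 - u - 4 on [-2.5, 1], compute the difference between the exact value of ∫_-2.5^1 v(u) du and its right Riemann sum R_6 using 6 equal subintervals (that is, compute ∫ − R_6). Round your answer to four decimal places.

Exact integral: ∫_-2.5^1 v(u) du = -1.859375.
R_6 ≈ -7.282552.
Error ≈ -1.859375 − (-7.282552) ≈ 5.4232.

5.4232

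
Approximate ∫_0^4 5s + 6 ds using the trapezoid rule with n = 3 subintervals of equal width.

64

Δs = (4 − 0)/3 = 4/3.
f(0) = 6, f(4/3) = 38/3, f(8/3) = 58/3, f(4) = 26.
T_3 = (Δs/2)·[f(s_0) + 2f(s_1) + 2f(s_2) + f(s_3)].
Sum = 64.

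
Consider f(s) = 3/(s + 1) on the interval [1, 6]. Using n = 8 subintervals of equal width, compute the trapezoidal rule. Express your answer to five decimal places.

Δs = (6 − 1)/8 = 0.625.
f(1) = 1.5, f(1.625) = 8/7, f(2.25) = 12/13, f(2.875) = 24/31, f(3.5) = 2/3, f(4.125) = 24/41, f(4.75) = 12/23, f(5.375) = 8/17, f(6) = 3/7.
T_8 = (Δs/2)·[f(s_0) + 2f(s_1) + ... + 2f(s_{7}) + f(s_8)].
Sum ≈ 3.78048.

3.78048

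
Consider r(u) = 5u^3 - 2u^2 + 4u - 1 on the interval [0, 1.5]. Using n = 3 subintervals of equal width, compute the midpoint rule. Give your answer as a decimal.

Δu = (1.5 − 0)/3 = 0.5.
Midpoints: 0.25, 0.75, 1.25.
r(0.25) = -0.046875, r(0.75) = 2.984375, r(1.25) = 10.640625.
Sum = Δu · [r(0.25) + r(0.75) + r(1.25)].
Sum = 6.7890625.

6.7890625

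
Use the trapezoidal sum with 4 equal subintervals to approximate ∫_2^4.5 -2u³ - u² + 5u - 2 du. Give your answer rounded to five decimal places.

Δu = (4.5 − 2)/4 = 0.625.
f(2) = -12, f(2.625) = -31.94140625, f(3.25) = -64.96875, f(3.875) = -114.01171875, f(4.5) = -182.
T_4 = (Δu/2)·[f(u_0) + 2f(u_1) + 2f(u_2) + 2f(u_3) + f(u_4)].
Sum ≈ -192.45117.

-192.45117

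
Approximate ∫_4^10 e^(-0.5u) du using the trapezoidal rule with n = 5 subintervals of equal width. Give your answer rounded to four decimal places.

0.2649

Δu = (10 − 4)/5 = 1.2.
f(4) ≈ 0.1353, f(5.2) ≈ 0.0743, f(6.4) ≈ 0.0408, f(7.6) ≈ 0.0224, f(8.8) ≈ 0.0123, f(10) ≈ 0.0067.
T_5 = (Δu/2)·[f(u_0) + 2f(u_1) + ... + 2f(u_{4}) + f(u_5)].
Sum ≈ 0.2649.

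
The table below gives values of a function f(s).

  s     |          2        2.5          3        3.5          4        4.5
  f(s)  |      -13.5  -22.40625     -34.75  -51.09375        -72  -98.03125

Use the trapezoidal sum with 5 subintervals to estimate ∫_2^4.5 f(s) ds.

Δs = 0.5.
T_5 = (0.5/2)·[(-13.5) + 2·(-22.40625) + 2·(-34.75) + 2·(-51.09375) + 2·(-72) + (-98.03125)] = -118.0078125.

-118.0078125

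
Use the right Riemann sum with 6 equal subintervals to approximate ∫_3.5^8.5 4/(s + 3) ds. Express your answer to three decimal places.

Δs = (8.5 − 3.5)/6 = 5/6.
Right endpoints: 13/3, 31/6, 6, 41/6, 23/3, 8.5.
f(13/3) = 6/11, f(31/6) = 24/49, f(6) = 4/9, f(41/6) = 24/59, f(23/3) = 0.375, f(8.5) = 8/23.
Sum = Δs · [f(13/3) + f(31/6) + f(6) + ...].
Sum ≈ 2.174.

2.174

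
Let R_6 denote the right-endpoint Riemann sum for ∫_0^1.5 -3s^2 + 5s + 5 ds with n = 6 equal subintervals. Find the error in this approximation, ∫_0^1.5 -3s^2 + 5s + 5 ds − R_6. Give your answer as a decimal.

Exact integral: ∫_0^1.5 f(s) ds = 9.75.
R_6 = 9.796875.
Error = 9.75 − 9.796875 = -0.046875.

-0.046875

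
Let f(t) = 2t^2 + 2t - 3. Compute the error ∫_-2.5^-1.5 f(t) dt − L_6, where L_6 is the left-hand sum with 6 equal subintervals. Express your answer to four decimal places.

Exact integral: ∫_-2.5^-1.5 f(t) dt ≈ 1.166667.
L_6 ≈ 1.675926.
Error ≈ 1.166667 − 1.675926 ≈ -0.5093.

-0.5093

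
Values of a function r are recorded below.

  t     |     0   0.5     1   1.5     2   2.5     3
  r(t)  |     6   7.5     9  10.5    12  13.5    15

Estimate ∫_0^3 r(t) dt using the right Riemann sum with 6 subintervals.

Δt = 0.5.
Sum = 0.5·[7.5 + 9 + 10.5 + 12 + 13.5 + 15] = 33.75.

33.75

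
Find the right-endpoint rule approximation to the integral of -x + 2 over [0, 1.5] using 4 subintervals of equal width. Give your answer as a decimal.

1.59375

Δx = (1.5 − 0)/4 = 0.375.
Right endpoints: 0.375, 0.75, 1.125, 1.5.
f(0.375) = 1.625, f(0.75) = 1.25, f(1.125) = 0.875, f(1.5) = 0.5.
Sum = Δx · [f(0.375) + f(0.75) + f(1.125) + f(1.5)].
Sum = 1.59375.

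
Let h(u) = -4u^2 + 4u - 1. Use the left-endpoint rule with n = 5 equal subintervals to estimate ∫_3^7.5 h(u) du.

Δu = (7.5 − 3)/5 = 0.9.
Left endpoints: 3, 3.9, 4.8, 5.7, 6.6.
h(3) = -25, h(3.9) = -46.24, h(4.8) = -73.96, h(5.7) = -108.16, h(6.6) = -148.84.
Sum = Δu · [h(3) + h(3.9) + h(4.8) + h(5.7) + h(6.6)].
Sum = -361.98.

-361.98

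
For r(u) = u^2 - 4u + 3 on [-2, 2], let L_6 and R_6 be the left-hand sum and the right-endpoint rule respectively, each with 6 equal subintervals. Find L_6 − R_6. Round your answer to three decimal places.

L_6 ≈ 22.96296.
R_6 ≈ 12.29630.
L_6 − R_6 ≈ 10.667.

10.667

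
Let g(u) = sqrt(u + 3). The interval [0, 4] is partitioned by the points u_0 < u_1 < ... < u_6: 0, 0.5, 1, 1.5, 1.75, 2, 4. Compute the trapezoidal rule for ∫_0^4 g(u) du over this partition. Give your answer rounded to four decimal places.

8.8701

Subinterval widths: 0.5, 0.5, 0.5, 0.25, 0.25, 2.
g(0) ≈ 1.7321, g(0.5) ≈ 1.8708, g(1) ≈ 2.0000, g(1.5) ≈ 2.1213, g(1.75) ≈ 2.1794, g(2) ≈ 2.2361, g(4) ≈ 2.6458.
On each subinterval the trapezoid contributes (Δu_i/2)·[g(u_{i-1}) + g(u_i)].
Sum ≈ 8.8701.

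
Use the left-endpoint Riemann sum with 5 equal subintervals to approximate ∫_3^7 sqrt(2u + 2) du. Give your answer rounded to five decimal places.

Δu = (7 − 3)/5 = 0.8.
Left endpoints: 3, 3.8, 4.6, 5.4, 6.2.
f(3) ≈ 2.82843, f(3.8) ≈ 3.09839, f(4.6) ≈ 3.34664, f(5.4) ≈ 3.57771, f(6.2) ≈ 3.79473.
Sum = Δu · [f(3) + f(3.8) + f(4.6) + f(5.4) + f(6.2)].
Sum ≈ 13.31672.

13.31672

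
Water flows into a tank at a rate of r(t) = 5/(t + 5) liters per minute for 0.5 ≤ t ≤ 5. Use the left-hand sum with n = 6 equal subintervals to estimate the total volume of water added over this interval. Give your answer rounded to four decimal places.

Δt = (5 − 0.5)/6 = 0.75.
Left endpoints: 0.5, 1.25, 2, 2.75, 3.5, 4.25.
r(0.5) = 10/11, r(1.25) = 0.8, r(2) = 5/7, r(2.75) = 20/31, r(3.5) = 10/17, r(4.25) = 20/37.
Sum = Δt · [r(0.5) + r(1.25) + r(2) + ...].
Sum ≈ 3.1480.

3.1480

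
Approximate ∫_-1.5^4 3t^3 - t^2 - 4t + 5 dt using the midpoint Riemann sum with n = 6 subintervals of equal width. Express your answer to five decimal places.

161.79724

Δt = (4 − (-1.5))/6 = 11/12.
Midpoints: -25/24, -0.125, 19/24, 41/24, 2.625, 85/24.
f(-25/24) = 7205/1536, f(-0.125) = 2805/512, f(19/24) = 12419/4608, f(41/24) = 5225/512, f(2.625) = 21439/512, f(85/24) = 514085/4608.
Sum = Δt · [f(-25/24) + f(-0.125) + f(19/24) + ...].
Sum ≈ 161.79724.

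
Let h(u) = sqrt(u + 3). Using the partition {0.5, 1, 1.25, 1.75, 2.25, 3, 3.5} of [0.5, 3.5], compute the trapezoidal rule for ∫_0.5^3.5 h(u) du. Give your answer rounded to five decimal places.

Subinterval widths: 0.5, 0.25, 0.5, 0.5, 0.75, 0.5.
h(0.5) ≈ 1.87083, h(1) ≈ 2.00000, h(1.25) ≈ 2.06155, h(1.75) ≈ 2.17945, h(2.25) ≈ 2.29129, h(3) ≈ 2.44949, h(3.5) ≈ 2.54951.
On each subinterval the trapezoid contributes (Δu_i/2)·[h(u_{i-1}) + h(u_i)].
Sum ≈ 6.68088.

6.68088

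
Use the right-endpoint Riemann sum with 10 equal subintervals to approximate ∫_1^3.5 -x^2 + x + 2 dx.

-4.453125

Δx = (3.5 − 1)/10 = 0.25.
Right endpoints: 1.25, 1.5, 1.75, 2, 2.25, 2.5, 2.75, 3, 3.25, 3.5.
f(1.25) = 1.6875, f(1.5) = 1.25, f(1.75) = 0.6875, f(2) = 0, f(2.25) = -0.8125, f(2.5) = -1.75, f(2.75) = -2.8125, f(3) = -4, f(3.25) = -5.3125, f(3.5) = -6.75.
Sum = Δx · [f(1.25) + f(1.5) + f(1.75) + ...].
Sum = -4.453125.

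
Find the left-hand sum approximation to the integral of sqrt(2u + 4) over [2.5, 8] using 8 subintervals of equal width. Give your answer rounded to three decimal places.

20.304

Δu = (8 − 2.5)/8 = 0.6875.
Left endpoints: 2.5, 3.1875, 3.875, 4.5625, 5.25, 5.9375, 6.625, 7.3125.
f(2.5) ≈ 3.000, f(3.1875) ≈ 3.221, f(3.875) ≈ 3.428, f(4.5625) ≈ 3.623, f(5.25) ≈ 3.808, f(5.9375) ≈ 3.984, f(6.625) ≈ 4.153, f(7.3125) ≈ 4.316.
Sum = Δu · [f(2.5) + f(3.1875) + f(3.875) + ...].
Sum ≈ 20.304.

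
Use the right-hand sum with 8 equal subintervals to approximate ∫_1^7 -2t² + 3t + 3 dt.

Δt = (7 − 1)/8 = 0.75.
Right endpoints: 1.75, 2.5, 3.25, 4, 4.75, 5.5, 6.25, 7.
f(1.75) = 2.125, f(2.5) = -2, f(3.25) = -8.375, f(4) = -17, f(4.75) = -27.875, f(5.5) = -41, f(6.25) = -56.375, f(7) = -74.
Sum = Δt · [f(1.75) + f(2.5) + f(3.25) + ...].
Sum = -168.375.

-168.375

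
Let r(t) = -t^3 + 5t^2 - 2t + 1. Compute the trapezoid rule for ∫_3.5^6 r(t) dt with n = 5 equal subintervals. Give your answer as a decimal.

-20.15625

Δt = (6 − 3.5)/5 = 0.5.
r(3.5) = 12.375, r(4) = 9, r(4.5) = 2.125, r(5) = -9, r(5.5) = -25.125, r(6) = -47.
T_5 = (Δt/2)·[r(t_0) + 2r(t_1) + ... + 2r(t_{4}) + r(t_5)].
Sum = -20.15625.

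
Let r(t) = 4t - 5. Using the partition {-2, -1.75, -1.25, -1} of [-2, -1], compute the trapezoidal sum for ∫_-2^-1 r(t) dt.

Subinterval widths: 0.25, 0.5, 0.25.
r(-2) = -13, r(-1.75) = -12, r(-1.25) = -10, r(-1) = -9.
On each subinterval the trapezoid contributes (Δt_i/2)·[r(t_{i-1}) + r(t_i)].
Sum = -11.

-11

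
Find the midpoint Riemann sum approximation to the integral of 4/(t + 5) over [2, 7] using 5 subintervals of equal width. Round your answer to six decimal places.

Δt = (7 − 2)/5 = 1.
Midpoints: 2.5, 3.5, 4.5, 5.5, 6.5.
f(2.5) = 8/15, f(3.5) = 8/17, f(4.5) = 8/19, f(5.5) = 8/21, f(6.5) = 8/23.
Sum = Δt · [f(2.5) + f(3.5) + f(4.5) + f(5.5) + f(6.5)].
Sum ≈ 2.153753.

2.153753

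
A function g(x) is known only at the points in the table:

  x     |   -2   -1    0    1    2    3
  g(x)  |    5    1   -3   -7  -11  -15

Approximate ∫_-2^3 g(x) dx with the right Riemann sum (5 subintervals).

-35

Δx = 1.
Sum = 1·[1 + (-3) + (-7) + (-11) + (-15)] = -35.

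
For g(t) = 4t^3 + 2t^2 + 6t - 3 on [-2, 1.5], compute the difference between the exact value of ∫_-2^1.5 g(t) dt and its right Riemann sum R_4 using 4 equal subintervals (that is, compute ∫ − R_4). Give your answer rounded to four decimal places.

Exact integral: ∫_-2^1.5 g(t) dt ≈ -19.104167.
R_4 = 8.01171875.
Error ≈ -19.104167 − 8.01171875 ≈ -27.1159.

-27.1159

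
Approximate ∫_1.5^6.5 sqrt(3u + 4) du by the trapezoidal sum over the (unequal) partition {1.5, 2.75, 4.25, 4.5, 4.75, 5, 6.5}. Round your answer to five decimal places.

19.77939

Subinterval widths: 1.25, 1.5, 0.25, 0.25, 0.25, 1.5.
f(1.5) ≈ 2.91548, f(2.75) ≈ 3.50000, f(4.25) ≈ 4.09268, f(4.5) ≈ 4.18330, f(4.75) ≈ 4.27200, f(5) ≈ 4.35890, f(6.5) ≈ 4.84768.
On each subinterval the trapezoid contributes (Δu_i/2)·[f(u_{i-1}) + f(u_i)].
Sum ≈ 19.77939.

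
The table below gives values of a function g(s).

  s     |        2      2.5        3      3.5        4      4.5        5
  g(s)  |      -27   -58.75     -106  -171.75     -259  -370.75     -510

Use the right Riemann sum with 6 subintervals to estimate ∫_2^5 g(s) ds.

-738.125

Δs = 0.5.
Sum = 0.5·[(-58.75) + (-106) + (-171.75) + (-259) + (-370.75) + (-510)] = -738.125.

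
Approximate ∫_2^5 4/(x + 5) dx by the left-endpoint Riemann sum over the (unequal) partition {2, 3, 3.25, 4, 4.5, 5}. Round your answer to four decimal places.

Subinterval widths: 1, 0.25, 0.75, 0.5, 0.5.
Left endpoints: 2, 3, 3.25, 4, 4.5.
f(2) = 4/7, f(3) = 0.5, f(3.25) = 16/33, f(4) = 4/9, f(4.5) = 8/19.
Sum = Σ Δx_i · f(x_i).
Sum ≈ 1.4928.

1.4928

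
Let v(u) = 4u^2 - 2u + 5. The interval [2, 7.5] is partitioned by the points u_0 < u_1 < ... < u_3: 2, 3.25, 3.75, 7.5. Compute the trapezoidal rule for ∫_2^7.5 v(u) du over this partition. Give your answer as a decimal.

Subinterval widths: 1.25, 0.5, 3.75.
v(2) = 17, v(3.25) = 40.75, v(3.75) = 53.75, v(7.5) = 215.
On each subinterval the trapezoid contributes (Δu_i/2)·[v(u_{i-1}) + v(u_i)].
Sum = 563.625.

563.625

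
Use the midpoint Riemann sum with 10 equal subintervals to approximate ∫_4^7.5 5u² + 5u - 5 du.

679.4046875

Δu = (7.5 − 4)/10 = 0.35.
Midpoints: 4.175, 4.525, 4.875, 5.225, 5.575, 5.925, 6.275, 6.625, 6.975, 7.325.
f(4.175) = 103.028125, f(4.525) = 120.003125, f(4.875) = 138.203125, f(5.225) = 157.628125, f(5.575) = 178.278125, f(5.925) = 200.153125, f(6.275) = 223.253125, f(6.625) = 247.578125, f(6.975) = 273.128125, f(7.325) = 299.903125.
Sum = Δu · [f(4.175) + f(4.525) + f(4.875) + ...].
Sum = 679.4046875.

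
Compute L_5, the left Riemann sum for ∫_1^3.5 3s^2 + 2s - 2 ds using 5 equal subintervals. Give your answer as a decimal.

Δs = (3.5 − 1)/5 = 0.5.
Left endpoints: 1, 1.5, 2, 2.5, 3.
f(1) = 3, f(1.5) = 7.75, f(2) = 14, f(2.5) = 21.75, f(3) = 31.
Sum = Δs · [f(1) + f(1.5) + f(2) + f(2.5) + f(3)].
Sum = 38.75.

38.75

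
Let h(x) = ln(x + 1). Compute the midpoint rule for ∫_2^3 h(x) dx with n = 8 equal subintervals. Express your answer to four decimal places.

Δx = (3 − 2)/8 = 0.125.
Midpoints: 2.0625, 2.1875, 2.3125, 2.4375, 2.5625, 2.6875, 2.8125, 2.9375.
h(2.0625) ≈ 1.1192, h(2.1875) ≈ 1.1592, h(2.3125) ≈ 1.1977, h(2.4375) ≈ 1.2347, h(2.5625) ≈ 1.2705, h(2.6875) ≈ 1.3049, h(2.8125) ≈ 1.3383, h(2.9375) ≈ 1.3705.
Sum = Δx · [h(2.0625) + h(2.1875) + h(2.3125) + ...].
Sum ≈ 1.2494.

1.2494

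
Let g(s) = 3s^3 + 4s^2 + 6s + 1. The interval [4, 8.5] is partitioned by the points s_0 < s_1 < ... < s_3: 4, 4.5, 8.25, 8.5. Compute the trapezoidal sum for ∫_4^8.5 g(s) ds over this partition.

5170.3125

Subinterval widths: 0.5, 3.75, 0.25.
g(4) = 281, g(4.5) = 382.375, g(8.25) = 2007.296875, g(8.5) = 2183.375.
On each subinterval the trapezoid contributes (Δs_i/2)·[g(s_{i-1}) + g(s_i)].
Sum = 5170.3125.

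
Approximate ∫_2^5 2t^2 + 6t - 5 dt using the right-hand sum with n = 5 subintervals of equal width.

144.36

Δt = (5 − 2)/5 = 0.6.
Right endpoints: 2.6, 3.2, 3.8, 4.4, 5.
f(2.6) = 24.12, f(3.2) = 34.68, f(3.8) = 46.68, f(4.4) = 60.12, f(5) = 75.
Sum = Δt · [f(2.6) + f(3.2) + f(3.8) + f(4.4) + f(5)].
Sum = 144.36.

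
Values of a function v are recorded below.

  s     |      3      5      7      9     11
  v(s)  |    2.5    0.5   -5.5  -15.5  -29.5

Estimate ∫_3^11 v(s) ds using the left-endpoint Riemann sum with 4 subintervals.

Δs = 2.
Sum = 2·[2.5 + 0.5 + (-5.5) + (-15.5)] = -36.

-36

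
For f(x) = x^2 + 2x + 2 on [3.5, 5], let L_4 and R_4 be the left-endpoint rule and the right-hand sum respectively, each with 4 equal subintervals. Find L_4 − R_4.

-5.90625

L_4 = 40.20703125.
R_4 = 46.11328125.
L_4 − R_4 = -5.90625.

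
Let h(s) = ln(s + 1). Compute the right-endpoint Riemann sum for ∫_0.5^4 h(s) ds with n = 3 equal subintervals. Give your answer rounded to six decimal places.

Δs = (4 − 0.5)/3 = 7/6.
Right endpoints: 5/3, 17/6, 4.
h(5/3) ≈ 0.980829, h(17/6) ≈ 1.343735, h(4) ≈ 1.609438.
Sum = Δs · [h(5/3) + h(17/6) + h(4)].
Sum ≈ 4.589669.

4.589669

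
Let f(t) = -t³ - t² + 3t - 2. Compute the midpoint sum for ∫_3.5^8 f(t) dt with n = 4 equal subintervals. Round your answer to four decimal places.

-1065.5728

Δt = (8 − 3.5)/4 = 1.125.
Midpoints: 4.0625, 5.1875, 6.3125, 7.4375.
f(4.0625) = -300497/4096, f(5.1875) = -626459/4096, f(6.3125) = -1124141/4096, f(7.4375) = -1828535/4096.
Sum = Δt · [f(4.0625) + f(5.1875) + f(6.3125) + f(7.4375)].
Sum ≈ -1065.5728.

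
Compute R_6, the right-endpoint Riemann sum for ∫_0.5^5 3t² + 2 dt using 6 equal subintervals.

162.984375

Δt = (5 − 0.5)/6 = 0.75.
Right endpoints: 1.25, 2, 2.75, 3.5, 4.25, 5.
f(1.25) = 6.6875, f(2) = 14, f(2.75) = 24.6875, f(3.5) = 38.75, f(4.25) = 56.1875, f(5) = 77.
Sum = Δt · [f(1.25) + f(2) + f(2.75) + ...].
Sum = 162.984375.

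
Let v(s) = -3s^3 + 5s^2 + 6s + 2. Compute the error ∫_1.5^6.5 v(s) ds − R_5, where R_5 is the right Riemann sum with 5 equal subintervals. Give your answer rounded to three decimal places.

317.708

Exact integral: ∫_1.5^6.5 v(s) ds ≈ -752.91667.
R_5 = -1070.625.
Error ≈ -752.91667 − (-1070.625) ≈ 317.708.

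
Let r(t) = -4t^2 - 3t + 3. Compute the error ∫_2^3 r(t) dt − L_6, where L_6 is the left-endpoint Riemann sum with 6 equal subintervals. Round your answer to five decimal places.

Exact integral: ∫_2^3 r(t) dt ≈ -29.8333333.
L_6 ≈ -27.9351852.
Error ≈ -29.8333333 − (-27.9351852) ≈ -1.89815.

-1.89815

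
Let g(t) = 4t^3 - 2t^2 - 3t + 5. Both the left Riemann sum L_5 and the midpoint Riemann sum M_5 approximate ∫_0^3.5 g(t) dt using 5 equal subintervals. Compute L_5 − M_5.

L_5 = 78.26.
M_5 = 117.88875.
L_5 − M_5 = -39.62875.

-39.62875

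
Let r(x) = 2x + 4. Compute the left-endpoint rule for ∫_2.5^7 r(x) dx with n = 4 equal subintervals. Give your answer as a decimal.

55.6875

Δx = (7 − 2.5)/4 = 1.125.
Left endpoints: 2.5, 3.625, 4.75, 5.875.
r(2.5) = 9, r(3.625) = 11.25, r(4.75) = 13.5, r(5.875) = 15.75.
Sum = Δx · [r(2.5) + r(3.625) + r(4.75) + r(5.875)].
Sum = 55.6875.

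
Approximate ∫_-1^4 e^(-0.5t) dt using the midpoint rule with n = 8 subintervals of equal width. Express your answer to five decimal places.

Δt = (4 − (-1))/8 = 0.625.
Midpoints: -0.6875, -0.0625, 0.5625, 1.1875, 1.8125, 2.4375, 3.0625, 3.6875.
f(-0.6875) ≈ 1.41023, f(-0.0625) ≈ 1.03174, f(0.5625) ≈ 0.75484, f(1.1875) ≈ 0.55225, f(1.8125) ≈ 0.40404, f(2.4375) ≈ 0.29560, f(3.0625) ≈ 0.21627, f(3.6875) ≈ 0.15822.
Sum = Δt · [f(-0.6875) + f(-0.0625) + f(0.5625) + ...].
Sum ≈ 3.01449.

3.01449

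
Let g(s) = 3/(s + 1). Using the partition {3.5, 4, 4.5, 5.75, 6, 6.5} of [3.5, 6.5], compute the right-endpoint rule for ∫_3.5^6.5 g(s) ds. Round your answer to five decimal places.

1.43543

Subinterval widths: 0.5, 0.5, 1.25, 0.25, 0.5.
Right endpoints: 4, 4.5, 5.75, 6, 6.5.
g(4) = 0.6, g(4.5) = 6/11, g(5.75) = 4/9, g(6) = 3/7, g(6.5) = 0.4.
Sum = Σ Δs_i · g(s_i).
Sum ≈ 1.43543.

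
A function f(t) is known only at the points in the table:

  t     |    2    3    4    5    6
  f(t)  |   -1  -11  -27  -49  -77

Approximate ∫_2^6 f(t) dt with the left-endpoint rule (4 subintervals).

Δt = 1.
Sum = 1·[(-1) + (-11) + (-27) + (-49)] = -88.

-88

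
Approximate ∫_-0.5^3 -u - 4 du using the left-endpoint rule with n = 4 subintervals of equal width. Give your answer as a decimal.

Δu = (3 − (-0.5))/4 = 0.875.
Left endpoints: -0.5, 0.375, 1.25, 2.125.
f(-0.5) = -3.5, f(0.375) = -4.375, f(1.25) = -5.25, f(2.125) = -6.125.
Sum = Δu · [f(-0.5) + f(0.375) + f(1.25) + f(2.125)].
Sum = -16.84375.

-16.84375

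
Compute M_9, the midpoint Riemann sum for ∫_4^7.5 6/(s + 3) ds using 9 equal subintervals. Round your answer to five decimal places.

2.43236

Δs = (7.5 − 4)/9 = 7/18.
Midpoints: 151/36, 55/12, 179/36, 193/36, 5.75, 221/36, 235/36, 83/12, 263/36.
f(151/36) = 216/259, f(55/12) = 72/91, f(179/36) = 216/287, f(193/36) = 216/301, f(5.75) = 24/35, f(221/36) = 216/329, f(235/36) = 216/343, f(83/12) = 72/119, f(263/36) = 216/371.
Sum = Δs · [f(151/36) + f(55/12) + f(179/36) + ...].
Sum ≈ 2.43236.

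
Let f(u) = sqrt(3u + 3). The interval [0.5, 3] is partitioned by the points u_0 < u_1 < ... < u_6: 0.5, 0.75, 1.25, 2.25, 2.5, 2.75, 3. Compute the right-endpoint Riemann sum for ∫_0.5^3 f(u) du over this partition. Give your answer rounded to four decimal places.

7.5090

Subinterval widths: 0.25, 0.5, 1, 0.25, 0.25, 0.25.
Right endpoints: 0.75, 1.25, 2.25, 2.5, 2.75, 3.
f(0.75) ≈ 2.2913, f(1.25) ≈ 2.5981, f(2.25) ≈ 3.1225, f(2.5) ≈ 3.2404, f(2.75) ≈ 3.3541, f(3) ≈ 3.4641.
Sum = Σ Δu_i · f(u_i).
Sum ≈ 7.5090.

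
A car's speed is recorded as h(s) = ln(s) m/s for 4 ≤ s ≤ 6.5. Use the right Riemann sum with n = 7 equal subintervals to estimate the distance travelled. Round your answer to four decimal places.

Δs = (6.5 − 4)/7 = 5/14.
Right endpoints: 61/14, 33/7, 71/14, 38/7, 81/14, 43/7, 6.5.
h(61/14) ≈ 1.4718, h(33/7) ≈ 1.5506, h(71/14) ≈ 1.6236, h(38/7) ≈ 1.6917, h(81/14) ≈ 1.7554, h(43/7) ≈ 1.8153, h(6.5) ≈ 1.8718.
Sum = Δs · [h(61/14) + h(33/7) + h(71/14) + ...].
Sum ≈ 4.2072.

4.2072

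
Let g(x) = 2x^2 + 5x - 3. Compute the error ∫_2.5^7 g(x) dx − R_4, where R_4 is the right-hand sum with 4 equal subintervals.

Exact integral: ∫_2.5^7 g(x) dx = 311.625.
R_4 = 374.2734375.
Error = 311.625 − 374.2734375 = -62.6484375.

-62.6484375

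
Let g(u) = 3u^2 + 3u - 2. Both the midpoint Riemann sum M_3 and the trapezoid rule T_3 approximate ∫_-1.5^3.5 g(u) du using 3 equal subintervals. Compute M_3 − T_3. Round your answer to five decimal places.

M_3 ≈ 47.7777778.
T_3 ≈ 58.1944444.
M_3 − T_3 ≈ -10.41667.

-10.41667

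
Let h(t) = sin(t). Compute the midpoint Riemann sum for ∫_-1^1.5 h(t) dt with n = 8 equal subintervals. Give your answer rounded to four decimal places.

Δt = (1.5 − (-1))/8 = 0.3125.
Midpoints: -0.84375, -0.53125, -0.21875, 0.09375, 0.40625, 0.71875, 1.03125, 1.34375.
h(-0.84375) ≈ -0.7471, h(-0.53125) ≈ -0.5066, h(-0.21875) ≈ -0.2170, h(0.09375) ≈ 0.0936, h(0.40625) ≈ 0.3952, h(0.71875) ≈ 0.6584, h(1.03125) ≈ 0.8579, h(1.34375) ≈ 0.9743.
Sum = Δt · [h(-0.84375) + h(-0.53125) + h(-0.21875) + ...].
Sum ≈ 0.4715.

0.4715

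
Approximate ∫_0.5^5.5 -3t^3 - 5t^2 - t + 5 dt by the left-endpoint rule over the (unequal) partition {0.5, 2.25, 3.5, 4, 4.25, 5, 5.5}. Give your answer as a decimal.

-717.71875

Subinterval widths: 1.75, 1.25, 0.5, 0.25, 0.75, 0.5.
Left endpoints: 0.5, 2.25, 3.5, 4, 4.25, 5.
f(0.5) = 2.875, f(2.25) = -56.734375, f(3.5) = -188.375, f(4) = -271, f(4.25) = -319.859375, f(5) = -500.
Sum = Σ Δt_i · f(t_i).
Sum = -717.71875.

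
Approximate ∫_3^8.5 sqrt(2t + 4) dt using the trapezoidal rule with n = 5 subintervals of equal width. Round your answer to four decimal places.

Δt = (8.5 − 3)/5 = 1.1.
f(3) ≈ 3.1623, f(4.1) ≈ 3.4928, f(5.2) ≈ 3.7947, f(6.3) ≈ 4.0743, f(7.4) ≈ 4.3359, f(8.5) ≈ 4.5826.
T_5 = (Δt/2)·[f(t_0) + 2f(t_1) + ... + 2f(t_{4}) + f(t_5)].
Sum ≈ 21.5272.

21.5272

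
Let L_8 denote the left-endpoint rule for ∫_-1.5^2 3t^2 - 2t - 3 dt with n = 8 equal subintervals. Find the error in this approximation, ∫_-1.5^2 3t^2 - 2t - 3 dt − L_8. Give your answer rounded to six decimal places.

Exact integral: ∫_-1.5^2 f(t) dt = -0.875.
L_8 ≈ -0.15722656.
Error ≈ -0.875 − (-0.15722656) ≈ -0.717773.

-0.717773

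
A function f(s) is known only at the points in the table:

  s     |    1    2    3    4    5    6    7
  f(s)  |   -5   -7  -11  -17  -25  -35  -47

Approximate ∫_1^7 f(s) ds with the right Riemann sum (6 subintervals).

-142

Δs = 1.
Sum = 1·[(-7) + (-11) + (-17) + (-25) + (-35) + (-47)] = -142.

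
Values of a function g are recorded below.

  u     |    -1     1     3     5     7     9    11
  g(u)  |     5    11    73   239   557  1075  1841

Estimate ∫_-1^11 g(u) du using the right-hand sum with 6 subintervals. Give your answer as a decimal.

7592

Δu = 2.
Sum = 2·[11 + 73 + 239 + 557 + 1075 + 1841] = 7592.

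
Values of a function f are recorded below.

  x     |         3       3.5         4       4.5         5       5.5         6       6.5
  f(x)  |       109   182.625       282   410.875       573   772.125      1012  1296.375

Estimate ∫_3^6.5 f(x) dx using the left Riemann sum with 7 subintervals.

1670.8125

Δx = 0.5.
Sum = 0.5·[109 + 182.625 + 282 + 410.875 + 573 + 772.125 + 1012] = 1670.8125.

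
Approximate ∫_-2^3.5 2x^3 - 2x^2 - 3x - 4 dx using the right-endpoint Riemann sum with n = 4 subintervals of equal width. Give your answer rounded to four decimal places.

50.3379

Δx = (3.5 − (-2))/4 = 1.375.
Right endpoints: -0.625, 0.75, 2.125, 3.5.
f(-0.625) = -3.39453125, f(0.75) = -6.53125, f(2.125) = -0.21484375, f(3.5) = 46.75.
Sum = Δx · [f(-0.625) + f(0.75) + f(2.125) + f(3.5)].
Sum ≈ 50.3379.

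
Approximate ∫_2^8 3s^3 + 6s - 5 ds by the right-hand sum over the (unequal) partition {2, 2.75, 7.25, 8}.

Subinterval widths: 0.75, 4.5, 0.75.
Right endpoints: 2.75, 7.25, 8.
f(2.75) = 73.890625, f(7.25) = 1181.734375, f(8) = 1579.
Sum = Σ Δs_i · f(s_i).
Sum = 6557.47265625.

6557.47265625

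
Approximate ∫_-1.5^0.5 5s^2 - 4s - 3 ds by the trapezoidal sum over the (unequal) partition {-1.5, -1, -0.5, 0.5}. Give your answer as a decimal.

4.875

Subinterval widths: 0.5, 0.5, 1.
f(-1.5) = 14.25, f(-1) = 6, f(-0.5) = 0.25, f(0.5) = -3.75.
On each subinterval the trapezoid contributes (Δs_i/2)·[f(s_{i-1}) + f(s_i)].
Sum = 4.875.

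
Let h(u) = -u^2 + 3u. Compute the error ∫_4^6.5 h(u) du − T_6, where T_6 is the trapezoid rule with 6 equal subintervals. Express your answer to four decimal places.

Exact integral: ∫_4^6.5 h(u) du ≈ -30.833333.
T_6 ≈ -30.905671.
Error ≈ -30.833333 − (-30.905671) ≈ 0.0723.

0.0723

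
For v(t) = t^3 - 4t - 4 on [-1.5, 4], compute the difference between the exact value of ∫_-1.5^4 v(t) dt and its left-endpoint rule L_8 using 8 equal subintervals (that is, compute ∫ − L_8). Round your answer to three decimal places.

13.973

Exact integral: ∫_-1.5^4 v(t) dt = 13.234375.
L_8 ≈ -0.73853.
Error ≈ 13.234375 − (-0.73853) ≈ 13.973.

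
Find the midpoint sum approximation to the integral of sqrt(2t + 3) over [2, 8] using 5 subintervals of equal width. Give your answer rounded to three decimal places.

Δt = (8 − 2)/5 = 1.2.
Midpoints: 2.6, 3.8, 5, 6.2, 7.4.
f(2.6) ≈ 2.864, f(3.8) ≈ 3.256, f(5) ≈ 3.606, f(6.2) ≈ 3.924, f(7.4) ≈ 4.219.
Sum = Δt · [f(2.6) + f(3.8) + f(5) + f(6.2) + f(7.4)].
Sum ≈ 21.442.

21.442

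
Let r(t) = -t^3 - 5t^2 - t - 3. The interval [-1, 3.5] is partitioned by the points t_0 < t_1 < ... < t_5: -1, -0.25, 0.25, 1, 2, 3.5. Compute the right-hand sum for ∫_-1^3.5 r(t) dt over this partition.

-210.51171875

Subinterval widths: 0.75, 0.5, 0.75, 1, 1.5.
Right endpoints: -0.25, 0.25, 1, 2, 3.5.
r(-0.25) = -3.046875, r(0.25) = -3.578125, r(1) = -10, r(2) = -33, r(3.5) = -110.625.
Sum = Σ Δt_i · r(t_i).
Sum = -210.51171875.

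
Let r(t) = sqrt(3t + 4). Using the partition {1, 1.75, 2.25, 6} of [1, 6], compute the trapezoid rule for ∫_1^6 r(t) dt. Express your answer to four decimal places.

18.6548

Subinterval widths: 0.75, 0.5, 3.75.
r(1) ≈ 2.6458, r(1.75) ≈ 3.0414, r(2.25) ≈ 3.2787, r(6) ≈ 4.6904.
On each subinterval the trapezoid contributes (Δt_i/2)·[r(t_{i-1}) + r(t_i)].
Sum ≈ 18.6548.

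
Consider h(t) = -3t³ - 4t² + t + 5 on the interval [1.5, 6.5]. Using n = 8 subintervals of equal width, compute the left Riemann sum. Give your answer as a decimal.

Δt = (6.5 − 1.5)/8 = 0.625.
Left endpoints: 1.5, 2.125, 2.75, 3.375, 4, 4.625, 5.25, 5.875.
h(1.5) = -12.625, h(2.125) = -20339/512, h(2.75) = -84.890625, h(3.375) = -78089/512, h(4) = -247, h(4.625) = -190839/512, h(5.25) = -534.109375, h(5.875) = -376589/512.
Sum = Δt · [h(1.5) + h(2.125) + h(2.75) + ...].
Sum = -1361.953125.

-1361.953125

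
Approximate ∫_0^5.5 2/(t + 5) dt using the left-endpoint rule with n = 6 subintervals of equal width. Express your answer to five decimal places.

Δt = (5.5 − 0)/6 = 11/12.
Left endpoints: 0, 11/12, 11/6, 2.75, 11/3, 55/12.
f(0) = 0.4, f(11/12) = 24/71, f(11/6) = 12/41, f(2.75) = 8/31, f(11/3) = 3/13, f(55/12) = 24/115.
Sum = Δt · [f(0) + f(11/12) + f(11/6) + ...].
Sum ≈ 1.58422.

1.58422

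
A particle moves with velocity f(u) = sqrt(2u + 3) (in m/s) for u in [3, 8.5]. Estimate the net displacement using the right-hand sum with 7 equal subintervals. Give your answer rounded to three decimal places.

21.387

Δu = (8.5 − 3)/7 = 11/14.
Right endpoints: 53/14, 32/7, 75/14, 43/7, 97/14, 54/7, 8.5.
f(53/14) ≈ 3.251, f(32/7) ≈ 3.485, f(75/14) ≈ 3.703, f(43/7) ≈ 3.910, f(97/14) ≈ 4.106, f(54/7) ≈ 4.293, f(8.5) ≈ 4.472.
Sum = Δu · [f(53/14) + f(32/7) + f(75/14) + ...].
Sum ≈ 21.387.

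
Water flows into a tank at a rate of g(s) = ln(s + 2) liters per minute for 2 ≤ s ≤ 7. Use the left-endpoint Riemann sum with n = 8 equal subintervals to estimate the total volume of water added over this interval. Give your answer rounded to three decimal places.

Δs = (7 − 2)/8 = 0.625.
Left endpoints: 2, 2.625, 3.25, 3.875, 4.5, 5.125, 5.75, 6.375.
g(2) ≈ 1.386, g(2.625) ≈ 1.531, g(3.25) ≈ 1.658, g(3.875) ≈ 1.771, g(4.5) ≈ 1.872, g(5.125) ≈ 1.964, g(5.75) ≈ 2.048, g(6.375) ≈ 2.125.
Sum = Δs · [g(2) + g(2.625) + g(3.25) + ...].
Sum ≈ 8.972.

8.972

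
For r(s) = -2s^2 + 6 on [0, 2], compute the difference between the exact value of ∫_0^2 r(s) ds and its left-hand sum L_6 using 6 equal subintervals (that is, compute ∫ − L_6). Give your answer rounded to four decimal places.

Exact integral: ∫_0^2 r(s) ds ≈ 6.666667.
L_6 ≈ 7.925926.
Error ≈ 6.666667 − 7.925926 ≈ -1.2593.

-1.2593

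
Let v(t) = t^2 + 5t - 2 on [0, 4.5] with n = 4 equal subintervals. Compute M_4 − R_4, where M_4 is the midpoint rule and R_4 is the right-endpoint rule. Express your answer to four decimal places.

-25.4707

M_4 ≈ 71.525391.
R_4 = 96.99609375.
M_4 − R_4 ≈ -25.4707.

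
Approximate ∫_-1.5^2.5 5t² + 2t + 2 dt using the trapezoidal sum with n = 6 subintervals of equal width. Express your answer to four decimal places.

Δt = (2.5 − (-1.5))/6 = 2/3.
f(-1.5) = 10.25, f(-5/6) = 137/36, f(-1/6) = 65/36, f(0.5) = 4.25, f(7/6) = 401/36, f(11/6) = 809/36, f(2.5) = 38.25.
T_6 = (Δt/2)·[f(t_0) + 2f(t_1) + ... + 2f(t_{5}) + f(t_6)].
Sum ≈ 45.1481.

45.1481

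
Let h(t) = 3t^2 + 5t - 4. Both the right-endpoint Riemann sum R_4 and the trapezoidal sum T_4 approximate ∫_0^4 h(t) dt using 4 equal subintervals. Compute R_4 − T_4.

34

R_4 = 124.
T_4 = 90.
R_4 − T_4 = 34.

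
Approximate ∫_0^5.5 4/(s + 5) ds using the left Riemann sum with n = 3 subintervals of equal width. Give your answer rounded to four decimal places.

3.3860

Δs = (5.5 − 0)/3 = 11/6.
Left endpoints: 0, 11/6, 11/3.
f(0) = 0.8, f(11/6) = 24/41, f(11/3) = 6/13.
Sum = Δs · [f(0) + f(11/6) + f(11/3)].
Sum ≈ 3.3860.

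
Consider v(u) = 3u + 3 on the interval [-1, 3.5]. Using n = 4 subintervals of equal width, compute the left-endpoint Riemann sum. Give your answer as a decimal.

Δu = (3.5 − (-1))/4 = 1.125.
Left endpoints: -1, 0.125, 1.25, 2.375.
v(-1) = 0, v(0.125) = 3.375, v(1.25) = 6.75, v(2.375) = 10.125.
Sum = Δu · [v(-1) + v(0.125) + v(1.25) + v(2.375)].
Sum = 22.78125.

22.78125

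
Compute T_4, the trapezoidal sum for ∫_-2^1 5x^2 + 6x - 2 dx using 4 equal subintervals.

Δx = (1 − (-2))/4 = 0.75.
f(-2) = 6, f(-1.25) = -1.6875, f(-0.5) = -3.75, f(0.25) = -0.1875, f(1) = 9.
T_4 = (Δx/2)·[f(x_0) + 2f(x_1) + 2f(x_2) + 2f(x_3) + f(x_4)].
Sum = 1.40625.

1.40625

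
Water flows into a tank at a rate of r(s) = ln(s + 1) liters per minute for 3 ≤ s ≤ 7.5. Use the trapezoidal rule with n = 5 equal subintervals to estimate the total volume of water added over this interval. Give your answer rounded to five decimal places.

8.13648

Δs = (7.5 − 3)/5 = 0.9.
r(3) ≈ 1.38629, r(3.9) ≈ 1.58924, r(4.8) ≈ 1.75786, r(5.7) ≈ 1.90211, r(6.6) ≈ 2.02815, r(7.5) ≈ 2.14007.
T_5 = (Δs/2)·[r(s_0) + 2r(s_1) + ... + 2r(s_{4}) + r(s_5)].
Sum ≈ 8.13648.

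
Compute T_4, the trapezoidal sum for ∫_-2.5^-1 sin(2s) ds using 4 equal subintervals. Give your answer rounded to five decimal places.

Δs = (-1 − (-2.5))/4 = 0.375.
f(-2.5) ≈ 0.95892, f(-2.125) ≈ 0.89499, f(-1.75) ≈ 0.35078, f(-1.375) ≈ -0.38166, f(-1) ≈ -0.90930.
T_4 = (Δs/2)·[f(s_0) + 2f(s_1) + 2f(s_2) + 2f(s_3) + f(s_4)].
Sum ≈ 0.33335.

0.33335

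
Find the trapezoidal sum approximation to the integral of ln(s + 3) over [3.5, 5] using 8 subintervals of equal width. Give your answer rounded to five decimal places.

2.96873

Δs = (5 − 3.5)/8 = 0.1875.
f(3.5) ≈ 1.87180, f(3.6875) ≈ 1.90024, f(3.875) ≈ 1.92789, f(4.0625) ≈ 1.95480, f(4.25) ≈ 1.98100, f(4.4375) ≈ 2.00653, f(4.625) ≈ 2.03143, f(4.8125) ≈ 2.05573, f(5) ≈ 2.07944.
T_8 = (Δs/2)·[f(s_0) + 2f(s_1) + ... + 2f(s_{7}) + f(s_8)].
Sum ≈ 2.96873.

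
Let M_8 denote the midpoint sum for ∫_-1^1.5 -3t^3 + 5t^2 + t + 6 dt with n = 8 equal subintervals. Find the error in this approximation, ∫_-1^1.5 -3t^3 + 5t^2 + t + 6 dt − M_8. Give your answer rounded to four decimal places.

Exact integral: ∫_-1^1.5 f(t) dt ≈ 19.869792.
M_8 ≈ 19.813843.
Error ≈ 19.869792 − 19.813843 ≈ 0.0559.

0.0559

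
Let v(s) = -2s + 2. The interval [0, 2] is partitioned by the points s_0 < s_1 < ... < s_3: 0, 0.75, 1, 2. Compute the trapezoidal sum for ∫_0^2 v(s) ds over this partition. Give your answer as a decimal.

Subinterval widths: 0.75, 0.25, 1.
v(0) = 2, v(0.75) = 0.5, v(1) = 0, v(2) = -2.
On each subinterval the trapezoid contributes (Δs_i/2)·[v(s_{i-1}) + v(s_i)].
Sum = 0.

0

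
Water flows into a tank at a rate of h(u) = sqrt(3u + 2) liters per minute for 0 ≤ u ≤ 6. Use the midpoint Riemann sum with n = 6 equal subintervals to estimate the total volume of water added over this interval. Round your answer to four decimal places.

19.2762

Δu = (6 − 0)/6 = 1.
Midpoints: 0.5, 1.5, 2.5, 3.5, 4.5, 5.5.
h(0.5) ≈ 1.8708, h(1.5) ≈ 2.5495, h(2.5) ≈ 3.0822, h(3.5) ≈ 3.5355, h(4.5) ≈ 3.9370, h(5.5) ≈ 4.3012.
Sum = Δu · [h(0.5) + h(1.5) + h(2.5) + ...].
Sum ≈ 19.2762.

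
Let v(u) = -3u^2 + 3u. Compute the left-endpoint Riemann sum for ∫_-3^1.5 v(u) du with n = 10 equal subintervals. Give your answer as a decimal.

Δu = (1.5 − (-3))/10 = 0.45.
Left endpoints: -3, -2.55, -2.1, -1.65, -1.2, -0.75, -0.3, 0.15, 0.6, 1.05.
v(-3) = -36, v(-2.55) = -27.1575, v(-2.1) = -19.53, v(-1.65) = -13.1175, v(-1.2) = -7.92, v(-0.75) = -3.9375, v(-0.3) = -1.17, v(0.15) = 0.3825, v(0.6) = 0.72, v(1.05) = -0.1575.
Sum = Δu · [v(-3) + v(-2.55) + v(-2.1) + ...].
Sum = -48.549375.

-48.549375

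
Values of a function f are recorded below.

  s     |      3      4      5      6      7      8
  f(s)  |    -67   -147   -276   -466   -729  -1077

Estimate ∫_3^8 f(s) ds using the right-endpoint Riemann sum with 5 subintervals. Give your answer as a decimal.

-2695

Δs = 1.
Sum = 1·[(-147) + (-276) + (-466) + (-729) + (-1077)] = -2695.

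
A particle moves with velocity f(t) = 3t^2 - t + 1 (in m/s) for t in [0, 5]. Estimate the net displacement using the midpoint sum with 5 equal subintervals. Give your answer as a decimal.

116.25

Δt = (5 − 0)/5 = 1.
Midpoints: 0.5, 1.5, 2.5, 3.5, 4.5.
f(0.5) = 1.25, f(1.5) = 6.25, f(2.5) = 17.25, f(3.5) = 34.25, f(4.5) = 57.25.
Sum = Δt · [f(0.5) + f(1.5) + f(2.5) + f(3.5) + f(4.5)].
Sum = 116.25.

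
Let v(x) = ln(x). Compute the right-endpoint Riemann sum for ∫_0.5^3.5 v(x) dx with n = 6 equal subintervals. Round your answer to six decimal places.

Δx = (3.5 − 0.5)/6 = 0.5.
Right endpoints: 1, 1.5, 2, 2.5, 3, 3.5.
v(1) ≈ 0.000000, v(1.5) ≈ 0.405465, v(2) ≈ 0.693147, v(2.5) ≈ 0.916291, v(3) ≈ 1.098612, v(3.5) ≈ 1.252763.
Sum = Δx · [v(1) + v(1.5) + v(2) + ...].
Sum ≈ 2.183139.

2.183139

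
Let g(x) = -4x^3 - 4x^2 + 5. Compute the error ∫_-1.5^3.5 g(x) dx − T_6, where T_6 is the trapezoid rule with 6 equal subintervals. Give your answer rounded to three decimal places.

Exact integral: ∫_-1.5^3.5 g(x) dx ≈ -181.66667.
T_6 ≈ -190.92593.
Error ≈ -181.66667 − (-190.92593) ≈ 9.259.

9.259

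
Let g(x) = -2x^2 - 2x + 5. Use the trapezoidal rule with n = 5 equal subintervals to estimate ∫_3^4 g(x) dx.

Δx = (4 − 3)/5 = 0.2.
g(3) = -19, g(3.2) = -21.88, g(3.4) = -24.92, g(3.6) = -28.12, g(3.8) = -31.48, g(4) = -35.
T_5 = (Δx/2)·[g(x_0) + 2g(x_1) + ... + 2g(x_{4}) + g(x_5)].
Sum = -26.68.

-26.68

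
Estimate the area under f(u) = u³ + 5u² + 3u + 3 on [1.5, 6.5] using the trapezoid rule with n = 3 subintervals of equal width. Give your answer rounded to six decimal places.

1011.435185

Δu = (6.5 − 1.5)/3 = 5/3.
f(1.5) = 22.125, f(19/6) = 20389/216, f(29/6) = 53399/216, f(6.5) = 508.375.
T_3 = (Δu/2)·[f(u_0) + 2f(u_1) + 2f(u_2) + f(u_3)].
Sum ≈ 1011.435185.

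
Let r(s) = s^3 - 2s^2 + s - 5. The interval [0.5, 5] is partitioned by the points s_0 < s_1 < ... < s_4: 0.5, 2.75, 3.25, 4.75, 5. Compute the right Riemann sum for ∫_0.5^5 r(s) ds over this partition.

124.87109375

Subinterval widths: 2.25, 0.5, 1.5, 0.25.
Right endpoints: 2.75, 3.25, 4.75, 5.
r(2.75) = 3.421875, r(3.25) = 11.453125, r(4.75) = 61.796875, r(5) = 75.
Sum = Σ Δs_i · r(s_i).
Sum = 124.87109375.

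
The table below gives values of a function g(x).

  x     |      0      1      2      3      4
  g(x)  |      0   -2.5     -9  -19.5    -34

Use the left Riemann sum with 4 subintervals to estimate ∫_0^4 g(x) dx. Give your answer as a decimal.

Δx = 1.
Sum = 1·[0 + (-2.5) + (-9) + (-19.5)] = -31.

-31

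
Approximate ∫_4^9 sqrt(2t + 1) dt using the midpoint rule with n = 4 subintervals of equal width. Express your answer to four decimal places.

Δt = (9 − 4)/4 = 1.25.
Midpoints: 4.625, 5.875, 7.125, 8.375.
f(4.625) ≈ 3.2016, f(5.875) ≈ 3.5707, f(7.125) ≈ 3.9051, f(8.375) ≈ 4.2131.
Sum = Δt · [f(4.625) + f(5.875) + f(7.125) + f(8.375)].
Sum ≈ 18.6131.

18.6131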